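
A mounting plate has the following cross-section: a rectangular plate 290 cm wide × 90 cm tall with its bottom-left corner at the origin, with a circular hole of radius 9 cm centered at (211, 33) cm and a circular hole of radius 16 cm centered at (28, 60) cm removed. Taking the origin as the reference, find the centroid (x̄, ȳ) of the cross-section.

Part | A | x̄ᵢ | ȳᵢ | A·x̄ᵢ | A·ȳᵢ
plate | 26100.00 | 145.00 | 45.00 | 3784500.00 | 1174500.00
hole 1 | -254.47 | 211.00 | 33.00 | -53692.96 | -8397.48
hole 2 | -804.25 | 28.00 | 60.00 | -22518.94 | -48254.86
Σ | 25041.28 |  |  | 3708288.10 | 1117847.66
x̄ = 3708288.10 / 25041.28 = 148.09 cm
ȳ = 1117847.66 / 25041.28 = 44.64 cm

x̄ = 148.09 cm, ȳ = 44.64 cm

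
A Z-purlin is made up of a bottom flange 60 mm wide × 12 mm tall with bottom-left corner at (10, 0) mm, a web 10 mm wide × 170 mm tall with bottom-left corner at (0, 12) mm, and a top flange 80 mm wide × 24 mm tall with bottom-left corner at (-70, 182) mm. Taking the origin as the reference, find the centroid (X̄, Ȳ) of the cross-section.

X̄ = -4.68 mm, Ȳ = 124.82 mm

bottom flange: A = 60 × 12 = 720.00, centroid at (40.00, 6.00).
web: A = 10 × 170 = 1700.00, centroid at (5.00, 97.00).
top flange: A = 80 × 24 = 1920.00, centroid at (-30.00, 194.00).
ΣA = 4340.00 mm²
ΣAX̄ = (720.00)(40.00) + (1700.00)(5.00) + (1920.00)(-30.00) = -20300.00 mm³
ΣAȲ = (720.00)(6.00) + (1700.00)(97.00) + (1920.00)(194.00) = 541700.00 mm³
X̄ = -20300.00 / 4340.00 = -4.68 mm
Ȳ = 541700.00 / 4340.00 = 124.82 mm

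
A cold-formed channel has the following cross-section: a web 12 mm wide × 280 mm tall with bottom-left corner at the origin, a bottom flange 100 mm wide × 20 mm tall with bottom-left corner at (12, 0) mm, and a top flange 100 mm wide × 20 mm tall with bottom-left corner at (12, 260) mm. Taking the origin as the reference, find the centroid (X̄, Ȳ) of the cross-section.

web: A = 12 × 280 = 3360.00, centroid at (6.00, 140.00).
bottom flange: A = 100 × 20 = 2000.00, centroid at (62.00, 10.00).
top flange: A = 100 × 20 = 2000.00, centroid at (62.00, 270.00).
ΣA = 7360.00 mm², ΣAX̄ = 268160.00 mm³, ΣAȲ = 1030400.00 mm³.
X̄ = 268160.00/7360.00 = 36.43 mm; Ȳ = 1030400.00/7360.00 = 140.00 mm.

X̄ = 36.43 mm, Ȳ = 140.00 mm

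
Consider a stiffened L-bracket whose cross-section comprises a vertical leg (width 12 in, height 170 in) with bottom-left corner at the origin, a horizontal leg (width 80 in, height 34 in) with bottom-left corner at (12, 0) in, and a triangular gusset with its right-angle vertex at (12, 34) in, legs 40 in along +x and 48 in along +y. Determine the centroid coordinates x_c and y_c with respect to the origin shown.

x_c = 31.12 in, y_c = 46.79 in

Part | A | x̄ᵢ | ȳᵢ | A·x̄ᵢ | A·ȳᵢ
vertical leg | 2040.00 | 6.00 | 85.00 | 12240.00 | 173400.00
horizontal leg | 2720.00 | 52.00 | 17.00 | 141440.00 | 46240.00
gusset | 960.00 | 25.33 | 50.00 | 24320.00 | 48000.00
Σ | 5720.00 |  |  | 178000.00 | 267640.00
x_c = 178000.00 / 5720.00 = 31.12 in
y_c = 267640.00 / 5720.00 = 46.79 in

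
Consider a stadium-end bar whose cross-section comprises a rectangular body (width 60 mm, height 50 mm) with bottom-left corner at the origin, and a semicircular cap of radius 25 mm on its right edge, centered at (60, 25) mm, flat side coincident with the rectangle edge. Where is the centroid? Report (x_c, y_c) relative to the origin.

rectangular body: A = 60 × 50 = 3000.00, centroid at (30.00, 25.00).
semicircular end: A = ½π·25² = 981.75, centroid at (70.61, 25.00).
ΣA = 3981.75 mm²
ΣAx_c = (3000.00)(30.00) + (981.75)(70.61) = 159321.53 mm³
ΣAy_c = (3000.00)(25.00) + (981.75)(25.00) = 99543.69 mm³
x_c = 159321.53 / 3981.75 = 40.01 mm
y_c = 99543.69 / 3981.75 = 25.00 mm

x_c = 40.01 mm, y_c = 25.00 mm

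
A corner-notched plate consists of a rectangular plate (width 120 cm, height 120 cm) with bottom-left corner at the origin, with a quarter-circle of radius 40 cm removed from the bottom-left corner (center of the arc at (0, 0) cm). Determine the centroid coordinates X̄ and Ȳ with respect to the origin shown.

plate: A = 120 × 120 = 14400.00, centroid at (60.00, 60.00).
removed quarter-circle: A = −¼π·40² = -1256.64, centroid at (16.98, 16.98).
ΣA = 13143.36 cm², ΣAX̄ = 842666.67 cm³, ΣAȲ = 842666.67 cm³.
X̄ = 842666.67/13143.36 = 64.11 cm; Ȳ = 842666.67/13143.36 = 64.11 cm.

X̄ = 64.11 cm, Ȳ = 64.11 cm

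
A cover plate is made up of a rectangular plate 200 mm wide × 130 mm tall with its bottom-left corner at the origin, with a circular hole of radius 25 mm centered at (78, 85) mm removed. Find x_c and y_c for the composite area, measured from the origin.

x_c = 101.80 mm, y_c = 63.37 mm

plate: A = 200 × 130 = 26000.00, centroid at (100.00, 65.00).
hole: A = −π·25² = -1963.50, centroid at (78.00, 85.00).
ΣA = 24036.50 mm²
ΣAx_c = (26000.00)(100.00) + (-1963.50)(78.00) = 2446847.36 mm³
ΣAy_c = (26000.00)(65.00) + (-1963.50)(85.00) = 1523102.89 mm³
x_c = 2446847.36 / 24036.50 = 101.80 mm
y_c = 1523102.89 / 24036.50 = 63.37 mm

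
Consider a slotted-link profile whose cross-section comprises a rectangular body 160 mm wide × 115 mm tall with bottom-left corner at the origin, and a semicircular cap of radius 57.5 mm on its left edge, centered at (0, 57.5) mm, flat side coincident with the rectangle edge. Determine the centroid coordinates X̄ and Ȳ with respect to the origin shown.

X̄ = 57.02 mm, Ȳ = 57.50 mm

Part | A | x̄ᵢ | ȳᵢ | A·x̄ᵢ | A·ȳᵢ
rectangular body | 18400.00 | 80.00 | 57.50 | 1472000.00 | 1058000.00
semicircular end | 5193.45 | -24.40 | 57.50 | -126739.58 | 298623.11
Σ | 23593.45 |  |  | 1345260.42 | 1356623.11
X̄ = 1345260.42 / 23593.45 = 57.02 mm
Ȳ = 1356623.11 / 23593.45 = 57.50 mm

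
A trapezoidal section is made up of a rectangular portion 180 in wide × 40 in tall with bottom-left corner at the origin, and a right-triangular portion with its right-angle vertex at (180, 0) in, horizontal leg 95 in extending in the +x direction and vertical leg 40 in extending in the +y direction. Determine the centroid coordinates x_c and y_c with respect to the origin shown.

rectangular portion: A = 180 × 40 = 7200.00, centroid at (90.00, 20.00).
triangular portion: A = ½·95·40 = 1900.00, centroid at (211.67, 13.33).
ΣA = 9100.00 in²
ΣAx_c = (7200.00)(90.00) + (1900.00)(211.67) = 1050166.67 in³
ΣAy_c = (7200.00)(20.00) + (1900.00)(13.33) = 169333.33 in³
x_c = 1050166.67 / 9100.00 = 115.40 in
y_c = 169333.33 / 9100.00 = 18.61 in

x_c = 115.40 in, y_c = 18.61 in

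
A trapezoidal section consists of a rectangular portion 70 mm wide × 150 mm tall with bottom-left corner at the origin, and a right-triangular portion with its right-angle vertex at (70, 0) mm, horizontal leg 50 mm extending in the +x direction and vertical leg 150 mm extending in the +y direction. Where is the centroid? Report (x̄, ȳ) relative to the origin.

x̄ = 48.60 mm, ȳ = 68.42 mm

Part | A | x̄ᵢ | ȳᵢ | A·x̄ᵢ | A·ȳᵢ
rectangular portion | 10500.00 | 35.00 | 75.00 | 367500.00 | 787500.00
triangular portion | 3750.00 | 86.67 | 50.00 | 325000.00 | 187500.00
Σ | 14250.00 |  |  | 692500.00 | 975000.00
x̄ = 692500.00 / 14250.00 = 48.60 mm
ȳ = 975000.00 / 14250.00 = 68.42 mm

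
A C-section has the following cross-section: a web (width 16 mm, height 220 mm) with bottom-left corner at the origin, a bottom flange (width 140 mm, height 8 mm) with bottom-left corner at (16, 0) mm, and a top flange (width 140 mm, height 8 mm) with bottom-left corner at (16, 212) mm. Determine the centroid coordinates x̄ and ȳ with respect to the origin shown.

web: A = 16 × 220 = 3520.00, centroid at (8.00, 110.00).
bottom flange: A = 140 × 8 = 1120.00, centroid at (86.00, 4.00).
top flange: A = 140 × 8 = 1120.00, centroid at (86.00, 216.00).
ΣA = 5760.00 mm²
ΣAx̄ = (3520.00)(8.00) + (1120.00)(86.00) + (1120.00)(86.00) = 220800.00 mm³
ΣAȳ = (3520.00)(110.00) + (1120.00)(4.00) + (1120.00)(216.00) = 633600.00 mm³
x̄ = 220800.00 / 5760.00 = 38.33 mm
ȳ = 633600.00 / 5760.00 = 110.00 mm

x̄ = 38.33 mm, ȳ = 110.00 mm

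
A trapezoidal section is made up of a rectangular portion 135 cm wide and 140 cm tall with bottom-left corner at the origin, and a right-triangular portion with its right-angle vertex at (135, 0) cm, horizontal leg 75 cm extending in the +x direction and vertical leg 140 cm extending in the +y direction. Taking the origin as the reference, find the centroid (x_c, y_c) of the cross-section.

rectangular portion: A = 135 × 140 = 18900.00, centroid at (67.50, 70.00).
triangular portion: A = ½·75·140 = 5250.00, centroid at (160.00, 46.67).
ΣA = 24150.00 cm²
ΣAx_c = (18900.00)(67.50) + (5250.00)(160.00) = 2115750.00 cm³
ΣAy_c = (18900.00)(70.00) + (5250.00)(46.67) = 1568000.00 cm³
x_c = 2115750.00 / 24150.00 = 87.61 cm
y_c = 1568000.00 / 24150.00 = 64.93 cm

x_c = 87.61 cm, y_c = 64.93 cm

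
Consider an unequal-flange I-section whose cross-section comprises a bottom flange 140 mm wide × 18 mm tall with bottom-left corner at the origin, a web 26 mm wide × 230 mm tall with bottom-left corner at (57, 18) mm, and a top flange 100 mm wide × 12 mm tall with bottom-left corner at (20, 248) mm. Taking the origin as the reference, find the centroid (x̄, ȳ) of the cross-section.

bottom flange: A = 140 × 18 = 2520.00, centroid at (70.00, 9.00).
web: A = 26 × 230 = 5980.00, centroid at (70.00, 133.00).
top flange: A = 100 × 12 = 1200.00, centroid at (70.00, 254.00).
ΣA = 9700.00 mm², ΣAx̄ = 679000.00 mm³, ΣAȳ = 1122820.00 mm³.
x̄ = 679000.00/9700.00 = 70.00 mm; ȳ = 1122820.00/9700.00 = 115.75 mm.

x̄ = 70.00 mm, ȳ = 115.75 mm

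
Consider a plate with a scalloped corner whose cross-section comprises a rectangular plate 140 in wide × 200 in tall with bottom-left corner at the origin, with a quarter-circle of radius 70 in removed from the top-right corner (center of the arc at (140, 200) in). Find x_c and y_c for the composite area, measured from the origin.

Part | A | x̄ᵢ | ȳᵢ | A·x̄ᵢ | A·ȳᵢ
plate | 28000.00 | 70.00 | 100.00 | 1960000.00 | 2800000.00
removed quarter-circle | -3848.45 | 110.29 | 170.29 | -424449.81 | -655356.87
Σ | 24151.55 |  |  | 1535550.19 | 2144643.13
x_c = 1535550.19 / 24151.55 = 63.58 in
y_c = 2144643.13 / 24151.55 = 88.80 in

x_c = 63.58 in, y_c = 88.80 in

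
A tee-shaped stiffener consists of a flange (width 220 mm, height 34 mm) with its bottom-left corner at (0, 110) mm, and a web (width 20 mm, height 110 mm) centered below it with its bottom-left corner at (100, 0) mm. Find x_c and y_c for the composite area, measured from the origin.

Part | A | x̄ᵢ | ȳᵢ | A·x̄ᵢ | A·ȳᵢ
web | 2200.00 | 110.00 | 55.00 | 242000.00 | 121000.00
flange | 7480.00 | 110.00 | 127.00 | 822800.00 | 949960.00
Σ | 9680.00 |  |  | 1064800.00 | 1070960.00
x_c = 1064800.00 / 9680.00 = 110.00 mm
y_c = 1070960.00 / 9680.00 = 110.64 mm

x_c = 110.00 mm, y_c = 110.64 mm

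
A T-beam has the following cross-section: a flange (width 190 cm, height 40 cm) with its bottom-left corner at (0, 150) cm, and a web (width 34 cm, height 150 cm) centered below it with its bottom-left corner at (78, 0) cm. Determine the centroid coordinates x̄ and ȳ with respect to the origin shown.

x̄ = 95.00 cm, ȳ = 131.85 cm

Part | A | x̄ᵢ | ȳᵢ | A·x̄ᵢ | A·ȳᵢ
web | 5100.00 | 95.00 | 75.00 | 484500.00 | 382500.00
flange | 7600.00 | 95.00 | 170.00 | 722000.00 | 1292000.00
Σ | 12700.00 |  |  | 1206500.00 | 1674500.00
x̄ = 1206500.00 / 12700.00 = 95.00 cm
ȳ = 1674500.00 / 12700.00 = 131.85 cm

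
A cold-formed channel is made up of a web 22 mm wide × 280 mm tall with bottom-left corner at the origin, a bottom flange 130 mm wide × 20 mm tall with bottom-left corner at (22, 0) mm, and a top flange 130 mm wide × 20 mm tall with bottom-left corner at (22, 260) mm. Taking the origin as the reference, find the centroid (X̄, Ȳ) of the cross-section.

X̄ = 45.79 mm, Ȳ = 140.00 mm

Part | A | x̄ᵢ | ȳᵢ | A·x̄ᵢ | A·ȳᵢ
web | 6160.00 | 11.00 | 140.00 | 67760.00 | 862400.00
bottom flange | 2600.00 | 87.00 | 10.00 | 226200.00 | 26000.00
top flange | 2600.00 | 87.00 | 270.00 | 226200.00 | 702000.00
Σ | 11360.00 |  |  | 520160.00 | 1590400.00
X̄ = 520160.00 / 11360.00 = 45.79 mm
Ȳ = 1590400.00 / 11360.00 = 140.00 mm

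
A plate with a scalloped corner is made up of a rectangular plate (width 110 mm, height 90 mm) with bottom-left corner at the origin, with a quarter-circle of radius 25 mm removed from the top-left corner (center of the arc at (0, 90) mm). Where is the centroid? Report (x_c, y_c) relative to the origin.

x_c = 57.32 mm, y_c = 43.21 mm

plate: A = 110 × 90 = 9900.00, centroid at (55.00, 45.00).
removed quarter-circle: A = −¼π·25² = -490.87, centroid at (10.61, 79.39).
ΣA = 9409.13 mm²
ΣAx_c = (9900.00)(55.00) + (-490.87)(10.61) = 539291.67 mm³
ΣAy_c = (9900.00)(45.00) + (-490.87)(79.39) = 406529.69 mm³
x_c = 539291.67 / 9409.13 = 57.32 mm
y_c = 406529.69 / 9409.13 = 43.21 mm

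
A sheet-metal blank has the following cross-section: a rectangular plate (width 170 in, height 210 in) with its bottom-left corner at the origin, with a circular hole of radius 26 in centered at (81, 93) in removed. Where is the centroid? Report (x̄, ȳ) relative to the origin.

x̄ = 85.25 in, ȳ = 105.76 in

Part | A | x̄ᵢ | ȳᵢ | A·x̄ᵢ | A·ȳᵢ
plate | 35700.00 | 85.00 | 105.00 | 3034500.00 | 3748500.00
hole | -2123.72 | 81.00 | 93.00 | -172021.05 | -197505.65
Σ | 33576.28 |  |  | 2862478.95 | 3550994.35
x̄ = 2862478.95 / 33576.28 = 85.25 in
ȳ = 3550994.35 / 33576.28 = 105.76 in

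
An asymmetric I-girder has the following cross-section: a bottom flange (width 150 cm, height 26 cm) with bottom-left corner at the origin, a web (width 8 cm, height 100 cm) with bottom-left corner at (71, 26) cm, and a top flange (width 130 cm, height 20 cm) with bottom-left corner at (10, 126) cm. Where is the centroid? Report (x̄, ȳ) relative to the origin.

x̄ = 75.00 cm, ȳ = 63.71 cm

bottom flange: A = 150 × 26 = 3900.00, centroid at (75.00, 13.00).
web: A = 8 × 100 = 800.00, centroid at (75.00, 76.00).
top flange: A = 130 × 20 = 2600.00, centroid at (75.00, 136.00).
ΣA = 7300.00 cm²
ΣAx̄ = (3900.00)(75.00) + (800.00)(75.00) + (2600.00)(75.00) = 547500.00 cm³
ΣAȳ = (3900.00)(13.00) + (800.00)(76.00) + (2600.00)(136.00) = 465100.00 cm³
x̄ = 547500.00 / 7300.00 = 75.00 cm
ȳ = 465100.00 / 7300.00 = 63.71 cm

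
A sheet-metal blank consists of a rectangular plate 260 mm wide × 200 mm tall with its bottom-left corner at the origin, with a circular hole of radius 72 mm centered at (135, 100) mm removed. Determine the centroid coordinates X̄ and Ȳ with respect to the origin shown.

plate: A = 260 × 200 = 52000.00, centroid at (130.00, 100.00).
hole: A = −π·72² = -16286.02, centroid at (135.00, 100.00).
ΣA = 35713.98 mm², ΣAX̄ = 4561387.80 mm³, ΣAȲ = 3571398.37 mm³.
X̄ = 4561387.80/35713.98 = 127.72 mm; Ȳ = 3571398.37/35713.98 = 100.00 mm.

X̄ = 127.72 mm, Ȳ = 100.00 mm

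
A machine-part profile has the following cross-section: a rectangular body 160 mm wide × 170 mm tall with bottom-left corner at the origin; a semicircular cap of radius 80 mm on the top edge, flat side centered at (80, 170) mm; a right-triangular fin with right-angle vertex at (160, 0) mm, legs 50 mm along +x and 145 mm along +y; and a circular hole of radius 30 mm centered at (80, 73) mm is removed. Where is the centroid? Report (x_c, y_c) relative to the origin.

rectangular body: A = 160 × 170 = 27200.00, centroid at (80.00, 85.00).
semicircular top: A = ½π·80² = 10053.10, centroid at (80.00, 203.95).
triangular fin: A = ½·50·145 = 3625.00, centroid at (176.67, 48.33).
hole: A = −π·30² = -2827.43, centroid at (80.00, 73.00).
ΣA = 38050.66 mm², ΣAx_c = 3394469.71 mm³, ΣAy_c = 4331165.43 mm³.
x_c = 3394469.71/38050.66 = 89.21 mm; y_c = 4331165.43/38050.66 = 113.83 mm.

x_c = 89.21 mm, y_c = 113.83 mm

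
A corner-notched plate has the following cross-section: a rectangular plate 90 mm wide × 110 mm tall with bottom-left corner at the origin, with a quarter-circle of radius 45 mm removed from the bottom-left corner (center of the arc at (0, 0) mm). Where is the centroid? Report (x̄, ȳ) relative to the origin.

plate: A = 90 × 110 = 9900.00, centroid at (45.00, 55.00).
removed quarter-circle: A = −¼π·45² = -1590.43, centroid at (19.10, 19.10).
ΣA = 8309.57 mm², ΣAx̄ = 415125.00 mm³, ΣAȳ = 514125.00 mm³.
x̄ = 415125.00/8309.57 = 49.96 mm; ȳ = 514125.00/8309.57 = 61.87 mm.

x̄ = 49.96 mm, ȳ = 61.87 mm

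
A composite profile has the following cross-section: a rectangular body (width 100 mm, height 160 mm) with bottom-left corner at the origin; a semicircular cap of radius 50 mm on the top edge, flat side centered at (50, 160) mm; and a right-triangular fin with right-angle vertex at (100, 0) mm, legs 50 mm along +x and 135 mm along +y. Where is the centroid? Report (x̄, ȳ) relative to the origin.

Part | A | x̄ᵢ | ȳᵢ | A·x̄ᵢ | A·ȳᵢ
rectangular body | 16000.00 | 50.00 | 80.00 | 800000.00 | 1280000.00
semicircular top | 3926.99 | 50.00 | 181.22 | 196349.54 | 711651.86
triangular fin | 3375.00 | 116.67 | 45.00 | 393750.00 | 151875.00
Σ | 23301.99 |  |  | 1390099.54 | 2143526.86
x̄ = 1390099.54 / 23301.99 = 59.66 mm
ȳ = 2143526.86 / 23301.99 = 91.99 mm

x̄ = 59.66 mm, ȳ = 91.99 mm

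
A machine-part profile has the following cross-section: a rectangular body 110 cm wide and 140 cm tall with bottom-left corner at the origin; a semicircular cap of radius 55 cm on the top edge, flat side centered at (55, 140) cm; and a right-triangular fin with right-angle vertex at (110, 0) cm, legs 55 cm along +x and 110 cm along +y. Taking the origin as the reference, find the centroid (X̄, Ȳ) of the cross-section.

rectangular body: A = 110 × 140 = 15400.00, centroid at (55.00, 70.00).
semicircular top: A = ½π·55² = 4751.66, centroid at (55.00, 163.34).
triangular fin: A = ½·55·110 = 3025.00, centroid at (128.33, 36.67).
ΣA = 23176.66 cm²
ΣAX̄ = (15400.00)(55.00) + (4751.66)(55.00) + (3025.00)(128.33) = 1496549.57 cm³
ΣAȲ = (15400.00)(70.00) + (4751.66)(163.34) + (3025.00)(36.67) = 1965065.58 cm³
X̄ = 1496549.57 / 23176.66 = 64.57 cm
Ȳ = 1965065.58 / 23176.66 = 84.79 cm

X̄ = 64.57 cm, Ȳ = 84.79 cm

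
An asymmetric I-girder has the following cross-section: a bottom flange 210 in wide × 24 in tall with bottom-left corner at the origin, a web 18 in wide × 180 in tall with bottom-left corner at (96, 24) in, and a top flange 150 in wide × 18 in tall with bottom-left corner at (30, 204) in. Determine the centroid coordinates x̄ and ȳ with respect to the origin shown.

x̄ = 105.00 in, ȳ = 91.52 in

bottom flange: A = 210 × 24 = 5040.00, centroid at (105.00, 12.00).
web: A = 18 × 180 = 3240.00, centroid at (105.00, 114.00).
top flange: A = 150 × 18 = 2700.00, centroid at (105.00, 213.00).
ΣA = 10980.00 in², ΣAx̄ = 1152900.00 in³, ΣAȳ = 1004940.00 in³.
x̄ = 1152900.00/10980.00 = 105.00 in; ȳ = 1004940.00/10980.00 = 91.52 in.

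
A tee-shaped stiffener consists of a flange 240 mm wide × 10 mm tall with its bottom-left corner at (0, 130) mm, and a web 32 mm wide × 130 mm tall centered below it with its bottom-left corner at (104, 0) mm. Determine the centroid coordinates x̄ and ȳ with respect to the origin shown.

web: A = 32 × 130 = 4160.00, centroid at (120.00, 65.00).
flange: A = 240 × 10 = 2400.00, centroid at (120.00, 135.00).
ΣA = 6560.00 mm², ΣAx̄ = 787200.00 mm³, ΣAȳ = 594400.00 mm³.
x̄ = 787200.00/6560.00 = 120.00 mm; ȳ = 594400.00/6560.00 = 90.61 mm.

x̄ = 120.00 mm, ȳ = 90.61 mm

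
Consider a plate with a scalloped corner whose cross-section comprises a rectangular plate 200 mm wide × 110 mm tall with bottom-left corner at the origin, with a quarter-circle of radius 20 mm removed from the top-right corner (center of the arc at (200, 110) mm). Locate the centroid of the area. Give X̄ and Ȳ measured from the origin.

Part | A | x̄ᵢ | ȳᵢ | A·x̄ᵢ | A·ȳᵢ
plate | 22000.00 | 100.00 | 55.00 | 2200000.00 | 1210000.00
removed quarter-circle | -314.16 | 191.51 | 101.51 | -60165.19 | -31890.85
Σ | 21685.84 |  |  | 2139834.81 | 1178109.15
X̄ = 2139834.81 / 21685.84 = 98.67 mm
Ȳ = 1178109.15 / 21685.84 = 54.33 mm

X̄ = 98.67 mm, Ȳ = 54.33 mm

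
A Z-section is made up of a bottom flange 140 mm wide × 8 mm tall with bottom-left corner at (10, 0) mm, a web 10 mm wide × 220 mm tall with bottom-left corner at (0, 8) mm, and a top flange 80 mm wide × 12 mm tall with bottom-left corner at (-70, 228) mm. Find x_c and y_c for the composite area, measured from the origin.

x_c = 16.78 mm, y_c = 114.19 mm

bottom flange: A = 140 × 8 = 1120.00, centroid at (80.00, 4.00).
web: A = 10 × 220 = 2200.00, centroid at (5.00, 118.00).
top flange: A = 80 × 12 = 960.00, centroid at (-30.00, 234.00).
ΣA = 4280.00 mm²
ΣAx_c = (1120.00)(80.00) + (2200.00)(5.00) + (960.00)(-30.00) = 71800.00 mm³
ΣAy_c = (1120.00)(4.00) + (2200.00)(118.00) + (960.00)(234.00) = 488720.00 mm³
x_c = 71800.00 / 4280.00 = 16.78 mm
y_c = 488720.00 / 4280.00 = 114.19 mm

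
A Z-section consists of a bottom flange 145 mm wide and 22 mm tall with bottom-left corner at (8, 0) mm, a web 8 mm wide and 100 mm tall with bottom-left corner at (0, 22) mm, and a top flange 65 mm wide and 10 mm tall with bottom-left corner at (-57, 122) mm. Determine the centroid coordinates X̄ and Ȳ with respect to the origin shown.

X̄ = 52.60 mm, Ȳ = 37.77 mm

Part | A | x̄ᵢ | ȳᵢ | A·x̄ᵢ | A·ȳᵢ
bottom flange | 3190.00 | 80.50 | 11.00 | 256795.00 | 35090.00
web | 800.00 | 4.00 | 72.00 | 3200.00 | 57600.00
top flange | 650.00 | -24.50 | 127.00 | -15925.00 | 82550.00
Σ | 4640.00 |  |  | 244070.00 | 175240.00
X̄ = 244070.00 / 4640.00 = 52.60 mm
Ȳ = 175240.00 / 4640.00 = 37.77 mm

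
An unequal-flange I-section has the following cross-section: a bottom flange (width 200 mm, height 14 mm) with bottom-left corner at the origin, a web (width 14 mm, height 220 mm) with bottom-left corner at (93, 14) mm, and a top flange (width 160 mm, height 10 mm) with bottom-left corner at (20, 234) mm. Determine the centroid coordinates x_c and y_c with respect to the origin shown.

Part | A | x̄ᵢ | ȳᵢ | A·x̄ᵢ | A·ȳᵢ
bottom flange | 2800.00 | 100.00 | 7.00 | 280000.00 | 19600.00
web | 3080.00 | 100.00 | 124.00 | 308000.00 | 381920.00
top flange | 1600.00 | 100.00 | 239.00 | 160000.00 | 382400.00
Σ | 7480.00 |  |  | 748000.00 | 783920.00
x_c = 748000.00 / 7480.00 = 100.00 mm
y_c = 783920.00 / 7480.00 = 104.80 mm

x_c = 100.00 mm, y_c = 104.80 mm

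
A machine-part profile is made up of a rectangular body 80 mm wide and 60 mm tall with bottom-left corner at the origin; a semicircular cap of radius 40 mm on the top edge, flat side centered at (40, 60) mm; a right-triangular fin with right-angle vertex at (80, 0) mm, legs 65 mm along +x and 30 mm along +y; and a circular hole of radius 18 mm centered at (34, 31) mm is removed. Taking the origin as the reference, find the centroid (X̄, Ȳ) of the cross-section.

Part | A | x̄ᵢ | ȳᵢ | A·x̄ᵢ | A·ȳᵢ
rectangular body | 4800.00 | 40.00 | 30.00 | 192000.00 | 144000.00
semicircular top | 2513.27 | 40.00 | 76.98 | 100530.96 | 193463.11
triangular fin | 975.00 | 101.67 | 10.00 | 99125.00 | 9750.00
hole | -1017.88 | 34.00 | 31.00 | -34607.78 | -31554.16
Σ | 7270.40 |  |  | 357048.18 | 315658.96
X̄ = 357048.18 / 7270.40 = 49.11 mm
Ȳ = 315658.96 / 7270.40 = 43.42 mm

X̄ = 49.11 mm, Ȳ = 43.42 mm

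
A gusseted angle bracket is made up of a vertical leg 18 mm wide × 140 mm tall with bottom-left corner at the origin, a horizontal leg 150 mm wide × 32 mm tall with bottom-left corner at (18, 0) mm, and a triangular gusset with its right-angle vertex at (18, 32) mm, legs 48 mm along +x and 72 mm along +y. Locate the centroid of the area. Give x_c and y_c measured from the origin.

Part | A | x̄ᵢ | ȳᵢ | A·x̄ᵢ | A·ȳᵢ
vertical leg | 2520.00 | 9.00 | 70.00 | 22680.00 | 176400.00
horizontal leg | 4800.00 | 93.00 | 16.00 | 446400.00 | 76800.00
gusset | 1728.00 | 34.00 | 56.00 | 58752.00 | 96768.00
Σ | 9048.00 |  |  | 527832.00 | 349968.00
x_c = 527832.00 / 9048.00 = 58.34 mm
y_c = 349968.00 / 9048.00 = 38.68 mm

x_c = 58.34 mm, y_c = 38.68 mm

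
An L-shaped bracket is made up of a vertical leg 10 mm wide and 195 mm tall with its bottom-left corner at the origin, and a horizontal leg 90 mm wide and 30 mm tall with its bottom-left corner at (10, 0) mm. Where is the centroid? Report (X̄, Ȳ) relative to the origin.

X̄ = 34.03 mm, Ȳ = 49.60 mm

Part | A | x̄ᵢ | ȳᵢ | A·x̄ᵢ | A·ȳᵢ
vertical leg | 1950.00 | 5.00 | 97.50 | 9750.00 | 190125.00
horizontal leg | 2700.00 | 55.00 | 15.00 | 148500.00 | 40500.00
Σ | 4650.00 |  |  | 158250.00 | 230625.00
X̄ = 158250.00 / 4650.00 = 34.03 mm
Ȳ = 230625.00 / 4650.00 = 49.60 mm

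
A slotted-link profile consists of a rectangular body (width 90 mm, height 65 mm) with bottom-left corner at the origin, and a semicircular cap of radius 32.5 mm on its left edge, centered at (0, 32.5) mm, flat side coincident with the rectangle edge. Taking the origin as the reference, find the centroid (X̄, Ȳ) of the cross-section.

Part | A | x̄ᵢ | ȳᵢ | A·x̄ᵢ | A·ȳᵢ
rectangular body | 5850.00 | 45.00 | 32.50 | 263250.00 | 190125.00
semicircular end | 1659.15 | -13.79 | 32.50 | -22885.42 | 53922.49
Σ | 7509.15 |  |  | 240364.58 | 244047.49
X̄ = 240364.58 / 7509.15 = 32.01 mm
Ȳ = 244047.49 / 7509.15 = 32.50 mm

X̄ = 32.01 mm, Ȳ = 32.50 mm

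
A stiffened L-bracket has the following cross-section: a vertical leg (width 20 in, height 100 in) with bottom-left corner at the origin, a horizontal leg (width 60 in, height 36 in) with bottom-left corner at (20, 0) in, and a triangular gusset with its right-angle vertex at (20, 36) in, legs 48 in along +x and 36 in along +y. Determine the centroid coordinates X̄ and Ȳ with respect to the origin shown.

X̄ = 31.67 in, Ȳ = 35.90 in

vertical leg: A = 20 × 100 = 2000.00, centroid at (10.00, 50.00).
horizontal leg: A = 60 × 36 = 2160.00, centroid at (50.00, 18.00).
gusset: A = ½·48·36 = 864.00, centroid at (36.00, 48.00).
ΣA = 5024.00 in²
ΣAX̄ = (2000.00)(10.00) + (2160.00)(50.00) + (864.00)(36.00) = 159104.00 in³
ΣAȲ = (2000.00)(50.00) + (2160.00)(18.00) + (864.00)(48.00) = 180352.00 in³
X̄ = 159104.00 / 5024.00 = 31.67 in
Ȳ = 180352.00 / 5024.00 = 35.90 in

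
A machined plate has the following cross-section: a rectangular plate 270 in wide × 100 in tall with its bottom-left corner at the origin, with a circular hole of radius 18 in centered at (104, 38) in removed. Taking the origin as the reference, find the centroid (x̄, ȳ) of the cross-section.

x̄ = 136.21 in, ȳ = 50.47 in

plate: A = 270 × 100 = 27000.00, centroid at (135.00, 50.00).
hole: A = −π·18² = -1017.88, centroid at (104.00, 38.00).
ΣA = 25982.12 in², ΣAx̄ = 3539140.89 in³, ΣAȳ = 1311320.71 in³.
x̄ = 3539140.89/25982.12 = 136.21 in; ȳ = 1311320.71/25982.12 = 50.47 in.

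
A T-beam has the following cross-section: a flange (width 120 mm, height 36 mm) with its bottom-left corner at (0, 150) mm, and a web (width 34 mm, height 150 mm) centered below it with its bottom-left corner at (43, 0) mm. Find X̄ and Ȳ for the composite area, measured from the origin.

X̄ = 60.00 mm, Ȳ = 117.65 mm

Part | A | x̄ᵢ | ȳᵢ | A·x̄ᵢ | A·ȳᵢ
web | 5100.00 | 60.00 | 75.00 | 306000.00 | 382500.00
flange | 4320.00 | 60.00 | 168.00 | 259200.00 | 725760.00
Σ | 9420.00 |  |  | 565200.00 | 1108260.00
X̄ = 565200.00 / 9420.00 = 60.00 mm
Ȳ = 1108260.00 / 9420.00 = 117.65 mm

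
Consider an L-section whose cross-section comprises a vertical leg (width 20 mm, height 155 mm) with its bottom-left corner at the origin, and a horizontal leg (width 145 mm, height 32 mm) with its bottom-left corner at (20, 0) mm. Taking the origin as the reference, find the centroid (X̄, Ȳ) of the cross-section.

vertical leg: A = 20 × 155 = 3100.00, centroid at (10.00, 77.50).
horizontal leg: A = 145 × 32 = 4640.00, centroid at (92.50, 16.00).
ΣA = 7740.00 mm²
ΣAX̄ = (3100.00)(10.00) + (4640.00)(92.50) = 460200.00 mm³
ΣAȲ = (3100.00)(77.50) + (4640.00)(16.00) = 314490.00 mm³
X̄ = 460200.00 / 7740.00 = 59.46 mm
Ȳ = 314490.00 / 7740.00 = 40.63 mm

X̄ = 59.46 mm, Ȳ = 40.63 mm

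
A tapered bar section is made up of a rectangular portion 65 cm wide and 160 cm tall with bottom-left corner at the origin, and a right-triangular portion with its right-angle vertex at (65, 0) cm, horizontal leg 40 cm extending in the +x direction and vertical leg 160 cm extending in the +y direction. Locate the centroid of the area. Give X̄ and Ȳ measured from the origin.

X̄ = 43.28 cm, Ȳ = 73.73 cm

rectangular portion: A = 65 × 160 = 10400.00, centroid at (32.50, 80.00).
triangular portion: A = ½·40·160 = 3200.00, centroid at (78.33, 53.33).
ΣA = 13600.00 cm²
ΣAX̄ = (10400.00)(32.50) + (3200.00)(78.33) = 588666.67 cm³
ΣAȲ = (10400.00)(80.00) + (3200.00)(53.33) = 1002666.67 cm³
X̄ = 588666.67 / 13600.00 = 43.28 cm
Ȳ = 1002666.67 / 13600.00 = 73.73 cm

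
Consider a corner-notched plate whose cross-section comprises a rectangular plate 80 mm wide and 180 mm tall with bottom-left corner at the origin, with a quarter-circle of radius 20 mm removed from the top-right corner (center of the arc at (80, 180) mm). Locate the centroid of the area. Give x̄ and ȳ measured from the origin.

plate: A = 80 × 180 = 14400.00, centroid at (40.00, 90.00).
removed quarter-circle: A = −¼π·20² = -314.16, centroid at (71.51, 171.51).
ΣA = 14085.84 mm²
ΣAx̄ = (14400.00)(40.00) + (-314.16)(71.51) = 553533.93 mm³
ΣAȳ = (14400.00)(90.00) + (-314.16)(171.51) = 1242118.00 mm³
x̄ = 553533.93 / 14085.84 = 39.30 mm
ȳ = 1242118.00 / 14085.84 = 88.18 mm

x̄ = 39.30 mm, ȳ = 88.18 mm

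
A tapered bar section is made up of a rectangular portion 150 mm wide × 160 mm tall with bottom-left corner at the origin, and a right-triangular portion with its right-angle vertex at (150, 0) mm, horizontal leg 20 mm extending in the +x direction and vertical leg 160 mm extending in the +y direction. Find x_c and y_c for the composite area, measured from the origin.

rectangular portion: A = 150 × 160 = 24000.00, centroid at (75.00, 80.00).
triangular portion: A = ½·20·160 = 1600.00, centroid at (156.67, 53.33).
ΣA = 25600.00 mm², ΣAx_c = 2050666.67 mm³, ΣAy_c = 2005333.33 mm³.
x_c = 2050666.67/25600.00 = 80.10 mm; y_c = 2005333.33/25600.00 = 78.33 mm.

x_c = 80.10 mm, y_c = 78.33 mm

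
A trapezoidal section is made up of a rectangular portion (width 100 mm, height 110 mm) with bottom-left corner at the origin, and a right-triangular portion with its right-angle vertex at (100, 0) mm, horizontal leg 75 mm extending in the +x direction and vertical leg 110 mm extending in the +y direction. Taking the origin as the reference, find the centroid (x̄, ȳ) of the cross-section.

x̄ = 70.45 mm, ȳ = 50.00 mm

rectangular portion: A = 100 × 110 = 11000.00, centroid at (50.00, 55.00).
triangular portion: A = ½·75·110 = 4125.00, centroid at (125.00, 36.67).
ΣA = 15125.00 mm², ΣAx̄ = 1065625.00 mm³, ΣAȳ = 756250.00 mm³.
x̄ = 1065625.00/15125.00 = 70.45 mm; ȳ = 756250.00/15125.00 = 50.00 mm.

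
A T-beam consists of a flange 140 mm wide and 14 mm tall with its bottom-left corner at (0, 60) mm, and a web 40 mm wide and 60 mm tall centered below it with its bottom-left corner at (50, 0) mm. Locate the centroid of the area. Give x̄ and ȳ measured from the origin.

x̄ = 70.00 mm, ȳ = 46.63 mm

web: A = 40 × 60 = 2400.00, centroid at (70.00, 30.00).
flange: A = 140 × 14 = 1960.00, centroid at (70.00, 67.00).
ΣA = 4360.00 mm²
ΣAx̄ = (2400.00)(70.00) + (1960.00)(70.00) = 305200.00 mm³
ΣAȳ = (2400.00)(30.00) + (1960.00)(67.00) = 203320.00 mm³
x̄ = 305200.00 / 4360.00 = 70.00 mm
ȳ = 203320.00 / 4360.00 = 46.63 mm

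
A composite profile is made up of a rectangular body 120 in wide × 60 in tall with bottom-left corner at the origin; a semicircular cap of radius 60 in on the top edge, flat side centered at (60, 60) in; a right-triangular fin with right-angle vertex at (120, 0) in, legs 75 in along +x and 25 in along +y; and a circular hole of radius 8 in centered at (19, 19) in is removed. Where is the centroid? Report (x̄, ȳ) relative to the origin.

Part | A | x̄ᵢ | ȳᵢ | A·x̄ᵢ | A·ȳᵢ
rectangular body | 7200.00 | 60.00 | 30.00 | 432000.00 | 216000.00
semicircular top | 5654.87 | 60.00 | 85.46 | 339292.01 | 483292.01
triangular fin | 937.50 | 145.00 | 8.33 | 135937.50 | 7812.50
hole | -201.06 | 19.00 | 19.00 | -3820.18 | -3820.18
Σ | 13591.30 |  |  | 903409.33 | 703284.33
x̄ = 903409.33 / 13591.30 = 66.47 in
ȳ = 703284.33 / 13591.30 = 51.75 in

x̄ = 66.47 in, ȳ = 51.75 in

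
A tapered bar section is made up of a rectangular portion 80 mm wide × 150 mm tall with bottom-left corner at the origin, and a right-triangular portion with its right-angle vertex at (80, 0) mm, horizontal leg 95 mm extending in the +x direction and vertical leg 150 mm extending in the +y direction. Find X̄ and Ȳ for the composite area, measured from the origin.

rectangular portion: A = 80 × 150 = 12000.00, centroid at (40.00, 75.00).
triangular portion: A = ½·95·150 = 7125.00, centroid at (111.67, 50.00).
ΣA = 19125.00 mm², ΣAX̄ = 1275625.00 mm³, ΣAȲ = 1256250.00 mm³.
X̄ = 1275625.00/19125.00 = 66.70 mm; Ȳ = 1256250.00/19125.00 = 65.69 mm.

X̄ = 66.70 mm, Ȳ = 65.69 mm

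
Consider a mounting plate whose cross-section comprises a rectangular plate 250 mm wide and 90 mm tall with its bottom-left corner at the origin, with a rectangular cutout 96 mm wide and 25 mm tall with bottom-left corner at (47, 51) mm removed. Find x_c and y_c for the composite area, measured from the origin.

Part | A | x̄ᵢ | ȳᵢ | A·x̄ᵢ | A·ȳᵢ
plate | 22500.00 | 125.00 | 45.00 | 2812500.00 | 1012500.00
hole | -2400.00 | 95.00 | 63.50 | -228000.00 | -152400.00
Σ | 20100.00 |  |  | 2584500.00 | 860100.00
x_c = 2584500.00 / 20100.00 = 128.58 mm
y_c = 860100.00 / 20100.00 = 42.79 mm

x_c = 128.58 mm, y_c = 42.79 mm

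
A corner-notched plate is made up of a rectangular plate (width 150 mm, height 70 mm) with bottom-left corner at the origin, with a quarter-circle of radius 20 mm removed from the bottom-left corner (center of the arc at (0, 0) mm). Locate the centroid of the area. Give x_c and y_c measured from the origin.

Part | A | x̄ᵢ | ȳᵢ | A·x̄ᵢ | A·ȳᵢ
plate | 10500.00 | 75.00 | 35.00 | 787500.00 | 367500.00
removed quarter-circle | -314.16 | 8.49 | 8.49 | -2666.67 | -2666.67
Σ | 10185.84 |  |  | 784833.33 | 364833.33
x_c = 784833.33 / 10185.84 = 77.05 mm
y_c = 364833.33 / 10185.84 = 35.82 mm

x_c = 77.05 mm, y_c = 35.82 mm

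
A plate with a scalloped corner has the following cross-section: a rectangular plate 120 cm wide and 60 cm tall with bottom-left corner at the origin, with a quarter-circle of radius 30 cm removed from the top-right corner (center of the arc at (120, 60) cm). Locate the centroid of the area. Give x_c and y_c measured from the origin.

Part | A | x̄ᵢ | ȳᵢ | A·x̄ᵢ | A·ȳᵢ
plate | 7200.00 | 60.00 | 30.00 | 432000.00 | 216000.00
removed quarter-circle | -706.86 | 107.27 | 47.27 | -75823.00 | -33411.50
Σ | 6493.14 |  |  | 356177.00 | 182588.50
x_c = 356177.00 / 6493.14 = 54.85 cm
y_c = 182588.50 / 6493.14 = 28.12 cm

x_c = 54.85 cm, y_c = 28.12 cm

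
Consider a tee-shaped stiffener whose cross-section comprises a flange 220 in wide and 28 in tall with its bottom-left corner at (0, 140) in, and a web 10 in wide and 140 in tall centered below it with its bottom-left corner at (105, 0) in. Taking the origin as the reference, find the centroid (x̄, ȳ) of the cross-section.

web: A = 10 × 140 = 1400.00, centroid at (110.00, 70.00).
flange: A = 220 × 28 = 6160.00, centroid at (110.00, 154.00).
ΣA = 7560.00 in²
ΣAx̄ = (1400.00)(110.00) + (6160.00)(110.00) = 831600.00 in³
ΣAȳ = (1400.00)(70.00) + (6160.00)(154.00) = 1046640.00 in³
x̄ = 831600.00 / 7560.00 = 110.00 in
ȳ = 1046640.00 / 7560.00 = 138.44 in

x̄ = 110.00 in, ȳ = 138.44 in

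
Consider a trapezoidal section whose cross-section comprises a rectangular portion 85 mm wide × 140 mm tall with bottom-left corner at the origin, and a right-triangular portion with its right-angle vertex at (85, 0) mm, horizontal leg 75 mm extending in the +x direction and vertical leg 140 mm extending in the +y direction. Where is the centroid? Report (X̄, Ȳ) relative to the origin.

rectangular portion: A = 85 × 140 = 11900.00, centroid at (42.50, 70.00).
triangular portion: A = ½·75·140 = 5250.00, centroid at (110.00, 46.67).
ΣA = 17150.00 mm², ΣAX̄ = 1083250.00 mm³, ΣAȲ = 1078000.00 mm³.
X̄ = 1083250.00/17150.00 = 63.16 mm; Ȳ = 1078000.00/17150.00 = 62.86 mm.

X̄ = 63.16 mm, Ȳ = 62.86 mm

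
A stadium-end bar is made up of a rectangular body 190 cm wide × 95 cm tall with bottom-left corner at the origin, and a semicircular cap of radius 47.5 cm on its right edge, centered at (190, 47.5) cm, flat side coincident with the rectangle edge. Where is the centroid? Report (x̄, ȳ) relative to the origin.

x̄ = 113.90 cm, ȳ = 47.50 cm

Part | A | x̄ᵢ | ȳᵢ | A·x̄ᵢ | A·ȳᵢ
rectangular body | 18050.00 | 95.00 | 47.50 | 1714750.00 | 857375.00
semicircular end | 3544.11 | 210.16 | 47.50 | 744828.67 | 168345.19
Σ | 21594.11 |  |  | 2459578.67 | 1025720.19
x̄ = 2459578.67 / 21594.11 = 113.90 cm
ȳ = 1025720.19 / 21594.11 = 47.50 cm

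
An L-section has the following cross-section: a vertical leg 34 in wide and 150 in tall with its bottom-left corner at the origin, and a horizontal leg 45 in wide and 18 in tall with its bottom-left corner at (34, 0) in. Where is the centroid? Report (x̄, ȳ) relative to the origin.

x̄ = 22.41 in, ȳ = 65.95 in

Part | A | x̄ᵢ | ȳᵢ | A·x̄ᵢ | A·ȳᵢ
vertical leg | 5100.00 | 17.00 | 75.00 | 86700.00 | 382500.00
horizontal leg | 810.00 | 56.50 | 9.00 | 45765.00 | 7290.00
Σ | 5910.00 |  |  | 132465.00 | 389790.00
x̄ = 132465.00 / 5910.00 = 22.41 in
ȳ = 389790.00 / 5910.00 = 65.95 in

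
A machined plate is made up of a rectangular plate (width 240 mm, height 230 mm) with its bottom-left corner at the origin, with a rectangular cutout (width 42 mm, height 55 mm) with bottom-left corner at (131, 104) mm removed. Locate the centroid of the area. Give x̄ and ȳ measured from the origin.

x̄ = 118.60 mm, ȳ = 114.28 mm

plate: A = 240 × 230 = 55200.00, centroid at (120.00, 115.00).
hole: A = −(42 × 55) = -2310.00, centroid at (152.00, 131.50).
ΣA = 52890.00 mm², ΣAx̄ = 6272880.00 mm³, ΣAȳ = 6044235.00 mm³.
x̄ = 6272880.00/52890.00 = 118.60 mm; ȳ = 6044235.00/52890.00 = 114.28 mm.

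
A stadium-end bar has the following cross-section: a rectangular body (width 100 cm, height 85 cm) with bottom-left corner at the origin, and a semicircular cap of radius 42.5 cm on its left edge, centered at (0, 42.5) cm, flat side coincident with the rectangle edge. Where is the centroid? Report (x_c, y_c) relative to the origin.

rectangular body: A = 100 × 85 = 8500.00, centroid at (50.00, 42.50).
semicircular end: A = ½π·42.5² = 2837.25, centroid at (-18.04, 42.50).
ΣA = 11337.25 cm²
ΣAx_c = (8500.00)(50.00) + (2837.25)(-18.04) = 373822.92 cm³
ΣAy_c = (8500.00)(42.50) + (2837.25)(42.50) = 481833.16 cm³
x_c = 373822.92 / 11337.25 = 32.97 cm
y_c = 481833.16 / 11337.25 = 42.50 cm

x_c = 32.97 cm, y_c = 42.50 cm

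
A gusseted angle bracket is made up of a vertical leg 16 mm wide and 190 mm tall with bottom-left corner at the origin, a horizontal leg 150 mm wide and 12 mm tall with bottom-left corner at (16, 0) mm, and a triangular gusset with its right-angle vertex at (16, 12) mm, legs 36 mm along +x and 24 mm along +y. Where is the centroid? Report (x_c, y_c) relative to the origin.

x_c = 37.98 mm, y_c = 58.47 mm

vertical leg: A = 16 × 190 = 3040.00, centroid at (8.00, 95.00).
horizontal leg: A = 150 × 12 = 1800.00, centroid at (91.00, 6.00).
gusset: A = ½·36·24 = 432.00, centroid at (28.00, 20.00).
ΣA = 5272.00 mm², ΣAx_c = 200216.00 mm³, ΣAy_c = 308240.00 mm³.
x_c = 200216.00/5272.00 = 37.98 mm; y_c = 308240.00/5272.00 = 58.47 mm.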